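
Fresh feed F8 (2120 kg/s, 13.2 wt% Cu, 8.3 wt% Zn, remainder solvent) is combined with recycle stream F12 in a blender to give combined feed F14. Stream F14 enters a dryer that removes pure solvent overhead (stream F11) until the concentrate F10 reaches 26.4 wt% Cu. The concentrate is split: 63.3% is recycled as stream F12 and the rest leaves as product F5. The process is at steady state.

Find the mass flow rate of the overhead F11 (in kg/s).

Overall Cu balance (none leaves overhead): Cu in fresh feed = Cu in product, i.e. 2120×0.132 = (1−0.633)·F10·0.264.
F10 = 279.84/(0.264×0.367) = 2888.3 kg/s.
Recycle F12 = 0.633×2888.3 = 1828.3 kg/s.
Combined feed F14 = 2120 + 1828.3 = 3948.3 kg/s.
Overhead F11 = F14 − F10 = 3948.3 − 2888.3 = 1060 kg/s.

1060 kg/s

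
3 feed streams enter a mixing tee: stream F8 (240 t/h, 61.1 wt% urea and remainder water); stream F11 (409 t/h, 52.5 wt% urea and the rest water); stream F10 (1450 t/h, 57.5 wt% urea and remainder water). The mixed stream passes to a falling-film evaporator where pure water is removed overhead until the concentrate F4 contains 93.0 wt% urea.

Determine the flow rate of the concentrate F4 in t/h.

urea entering = 240×0.611 + 409×0.525 + 1450×0.575 = 1195.1 t/h.
All urea reports to F4, so F4 = 1195.1/0.930 = 1285.1 t/h.

1285 t/h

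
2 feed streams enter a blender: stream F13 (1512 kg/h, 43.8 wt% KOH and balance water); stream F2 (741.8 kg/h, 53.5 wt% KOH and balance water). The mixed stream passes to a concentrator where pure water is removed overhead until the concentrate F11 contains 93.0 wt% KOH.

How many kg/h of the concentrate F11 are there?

1139 kg/h

KOH entering = 1512×0.438 + 741.8×0.535 = 1059.1 kg/h.
All KOH reports to F11, so F11 = 1059.1/0.930 = 1138.8 kg/h.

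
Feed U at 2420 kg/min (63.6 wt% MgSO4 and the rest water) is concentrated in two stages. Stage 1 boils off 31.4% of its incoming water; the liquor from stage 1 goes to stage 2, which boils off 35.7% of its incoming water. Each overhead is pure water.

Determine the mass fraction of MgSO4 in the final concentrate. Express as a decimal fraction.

water in feed = 2420×0.364 = 880.88 kg/min.
After stage 1: water left = (1−0.314)×880.88 = 604.28; stream total = 2143.4 kg/min.
After stage 2: water left = (1−0.357)×604.28 = 388.55; final concentrate = 1927.7 kg/min.
MgSO4 fraction = 1539.1/1927.7 = 0.798.

0.798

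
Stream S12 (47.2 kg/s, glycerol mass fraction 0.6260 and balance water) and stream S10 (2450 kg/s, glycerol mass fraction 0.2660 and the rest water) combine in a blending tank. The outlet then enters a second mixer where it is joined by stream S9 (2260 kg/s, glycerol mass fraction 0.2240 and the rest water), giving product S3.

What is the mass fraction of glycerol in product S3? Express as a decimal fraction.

Overall, product flow = 4757.2 kg/s.
glycerol in = 47.2×0.626 + 2450×0.266 + 2260×0.224 = 1187.5 kg/s.
glycerol fraction in S3 = 0.2496.

0.2496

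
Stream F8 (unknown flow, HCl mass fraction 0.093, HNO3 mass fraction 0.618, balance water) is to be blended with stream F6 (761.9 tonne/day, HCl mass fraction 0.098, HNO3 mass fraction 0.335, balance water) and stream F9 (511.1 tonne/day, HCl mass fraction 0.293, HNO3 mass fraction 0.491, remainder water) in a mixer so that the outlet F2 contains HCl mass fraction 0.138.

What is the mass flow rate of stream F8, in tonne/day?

Let F8 be the unknown flow. Total out = 1273 + F8.
HCl balance: 224.42 + 0.093·F8 = 0.138·(1273 + F8)
(0.093 − 0.138)·F8 = 0.138×1273 − 224.42 = -48.744
F8 = -48.744 / -0.045 = 1083.2 tonne/day

1083 tonne/day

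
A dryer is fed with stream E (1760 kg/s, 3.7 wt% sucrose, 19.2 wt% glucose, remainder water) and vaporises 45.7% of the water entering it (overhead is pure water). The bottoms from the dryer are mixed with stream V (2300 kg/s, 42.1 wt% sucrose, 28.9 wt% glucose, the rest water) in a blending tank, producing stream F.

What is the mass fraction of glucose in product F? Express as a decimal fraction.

Vapour removed = 0.457×0.771×1760 = 620.13 kg/s; concentrate = 1139.9 kg/s.
glucose reaching the mixer = 337.92 (from concentrate) + 2300×0.289 = 1002.6 kg/s.
Product flow = 1139.9 + 2300 = 3439.9 kg/s; glucose fraction = 0.291.

0.291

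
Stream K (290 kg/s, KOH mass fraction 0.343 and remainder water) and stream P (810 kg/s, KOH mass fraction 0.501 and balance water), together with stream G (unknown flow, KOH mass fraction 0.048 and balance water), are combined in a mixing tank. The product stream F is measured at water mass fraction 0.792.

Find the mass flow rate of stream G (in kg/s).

1728 kg/s

Let G be the unknown flow. Total out = 1100 + G.
water balance: 594.72 + 0.952·G = 0.792·(1100 + G)
(0.952 − 0.792)·G = 0.792×1100 − 594.72 = 276.48
G = 276.48 / 0.160 = 1728 kg/s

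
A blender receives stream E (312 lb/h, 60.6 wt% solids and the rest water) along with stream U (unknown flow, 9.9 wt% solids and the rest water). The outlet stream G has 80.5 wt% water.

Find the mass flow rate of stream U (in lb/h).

Let U be the unknown flow. Total out = 312 + U.
water balance: 122.93 + 0.901·U = 0.805·(312 + U)
(0.901 − 0.805)·U = 0.805×312 − 122.93 = 128.23
U = 128.23 / 0.096 = 1335.8 lb/h

1336 lb/h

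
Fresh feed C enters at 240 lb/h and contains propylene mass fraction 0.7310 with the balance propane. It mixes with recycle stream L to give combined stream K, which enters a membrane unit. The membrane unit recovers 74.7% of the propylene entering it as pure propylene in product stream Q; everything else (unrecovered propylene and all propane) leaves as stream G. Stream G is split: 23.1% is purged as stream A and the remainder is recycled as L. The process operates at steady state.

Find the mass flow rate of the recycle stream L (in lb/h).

propane enters only via C and leaves only via the purge: 240×0.269 = 0.231×(propane in G), and the membrane unit passes all propane, so propane in K = propane in G = 279.48 lb/h.
propylene in K: m_A = 240×0.731 + (1−0.231)·(1−0.747)·m_A, so m_A = 175.44/0.8054 = 217.82 lb/h.
G = (1−0.747)×217.82 + 279.48 = 334.59 lb/h.
Recycle L = (1−0.231)×334.59 = 257.3 lb/h.

257.3 lb/h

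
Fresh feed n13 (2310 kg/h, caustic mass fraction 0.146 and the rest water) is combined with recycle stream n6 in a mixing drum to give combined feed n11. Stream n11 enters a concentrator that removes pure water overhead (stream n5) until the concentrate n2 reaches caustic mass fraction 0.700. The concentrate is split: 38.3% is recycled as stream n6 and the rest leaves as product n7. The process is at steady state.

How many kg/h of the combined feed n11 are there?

2609 kg/h

Overall caustic balance (none leaves overhead): caustic in fresh feed = caustic in product, i.e. 2310×0.146 = (1−0.383)·n2·0.700.
n2 = 337.26/(0.700×0.617) = 780.88 kg/h.
Recycle n6 = 0.383×780.88 = 299.08 kg/h.
Combined feed n11 = 2310 + 299.08 = 2609.1 kg/h.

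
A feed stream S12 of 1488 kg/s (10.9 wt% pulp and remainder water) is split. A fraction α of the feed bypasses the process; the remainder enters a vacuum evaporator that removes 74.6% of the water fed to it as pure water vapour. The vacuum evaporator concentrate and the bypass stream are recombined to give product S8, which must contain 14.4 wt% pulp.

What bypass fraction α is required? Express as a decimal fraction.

0.634

All 1488×0.109 = 162.19 kg/s of pulp reaches S8, so S8 = 162.19/0.144 = 1126.3 kg/s and vapour = 361.67 kg/s.
The evaporator receives (1−α)·1488 of feed at 0.891 water and removes 0.746 of that water:
0.746×0.891×(1−α)×1488 = 361.67
(1−α) = 361.67/989.05 = 0.3657;  α = 0.6343.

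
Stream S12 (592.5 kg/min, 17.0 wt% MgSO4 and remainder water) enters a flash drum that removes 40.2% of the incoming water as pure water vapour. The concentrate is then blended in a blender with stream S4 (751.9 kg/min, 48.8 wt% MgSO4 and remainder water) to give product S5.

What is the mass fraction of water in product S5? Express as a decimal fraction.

0.592

Vapour removed = 0.402×0.830×592.5 = 197.69 kg/min; concentrate = 394.81 kg/min.
water reaching the mixer = 294.08 (from concentrate) + 751.9×0.512 = 679.05 kg/min.
Product flow = 394.81 + 751.9 = 1146.7 kg/min; water fraction = 0.592.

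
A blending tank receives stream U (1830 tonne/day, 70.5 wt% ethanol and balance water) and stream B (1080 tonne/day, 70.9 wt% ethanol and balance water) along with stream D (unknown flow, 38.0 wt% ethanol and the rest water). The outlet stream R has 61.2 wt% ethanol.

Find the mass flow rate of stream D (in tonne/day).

1185 tonne/day

Let D be the unknown flow. Total out = 2910 + D.
ethanol balance: 2055.9 + 0.380·D = 0.612·(2910 + D)
(0.380 − 0.612)·D = 0.612×2910 − 2055.9 = -274.95
D = -274.95 / -0.232 = 1185.1 tonne/day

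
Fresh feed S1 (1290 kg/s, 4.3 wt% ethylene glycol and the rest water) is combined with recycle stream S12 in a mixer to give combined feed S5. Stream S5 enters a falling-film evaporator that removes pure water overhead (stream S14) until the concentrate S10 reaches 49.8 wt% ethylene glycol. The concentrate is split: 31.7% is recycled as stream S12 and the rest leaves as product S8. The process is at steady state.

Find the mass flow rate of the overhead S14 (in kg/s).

1179 kg/s

Overall ethylene glycol balance (none leaves overhead): ethylene glycol in fresh feed = ethylene glycol in product, i.e. 1290×0.043 = (1−0.317)·S10·0.498.
S10 = 55.47/(0.498×0.683) = 163.08 kg/s.
Recycle S12 = 0.317×163.08 = 51.697 kg/s.
Combined feed S5 = 1290 + 51.697 = 1341.7 kg/s.
Overhead S14 = S5 − S10 = 1341.7 − 163.08 = 1178.6 kg/s.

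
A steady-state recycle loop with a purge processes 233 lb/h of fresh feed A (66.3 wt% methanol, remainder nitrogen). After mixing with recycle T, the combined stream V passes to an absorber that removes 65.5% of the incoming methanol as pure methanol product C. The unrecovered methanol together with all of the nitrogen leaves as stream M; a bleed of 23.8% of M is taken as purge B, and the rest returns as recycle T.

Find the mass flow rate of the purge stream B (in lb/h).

nitrogen enters only via A and leaves only via the purge: 233×0.337 = 0.238×(nitrogen in M), and the absorber passes all nitrogen, so nitrogen in V = nitrogen in M = 329.92 lb/h.
methanol in V: m_A = 233×0.663 + (1−0.238)·(1−0.655)·m_A, so m_A = 154.48/0.7371 = 209.57 lb/h.
M = (1−0.655)×209.57 + 329.92 = 402.22 lb/h.
Purge B = 0.238×402.22 = 95.729 lb/h.

95.73 lb/h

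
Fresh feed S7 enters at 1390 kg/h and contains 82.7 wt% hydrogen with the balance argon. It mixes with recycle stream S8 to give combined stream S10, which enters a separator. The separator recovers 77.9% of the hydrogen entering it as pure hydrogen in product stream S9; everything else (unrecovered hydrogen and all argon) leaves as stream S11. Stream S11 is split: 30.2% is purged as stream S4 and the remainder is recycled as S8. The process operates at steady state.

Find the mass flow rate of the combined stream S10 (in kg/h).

argon enters only via S7 and leaves only via the purge: 1390×0.173 = 0.302×(argon in S11), and the separator passes all argon, so argon in S10 = argon in S11 = 796.26 kg/h.
hydrogen in S10: m_A = 1390×0.827 + (1−0.302)·(1−0.779)·m_A, so m_A = 1149.5/0.8457 = 1359.2 kg/h.
S10 = 1359.2 + 796.26 = 2155.5 kg/h.

2155 kg/h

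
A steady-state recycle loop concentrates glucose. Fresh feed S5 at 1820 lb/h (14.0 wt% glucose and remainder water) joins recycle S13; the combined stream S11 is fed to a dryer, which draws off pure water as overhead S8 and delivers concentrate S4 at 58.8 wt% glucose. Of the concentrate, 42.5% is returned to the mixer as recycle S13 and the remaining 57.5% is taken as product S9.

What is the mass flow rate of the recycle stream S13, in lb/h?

320.3 lb/h

Overall glucose balance (none leaves overhead): glucose in fresh feed = glucose in product, i.e. 1820×0.140 = (1−0.425)·S4·0.588.
S4 = 254.8/(0.588×0.575) = 753.62 lb/h.
Recycle S13 = 0.425×753.62 = 320.29 lb/h.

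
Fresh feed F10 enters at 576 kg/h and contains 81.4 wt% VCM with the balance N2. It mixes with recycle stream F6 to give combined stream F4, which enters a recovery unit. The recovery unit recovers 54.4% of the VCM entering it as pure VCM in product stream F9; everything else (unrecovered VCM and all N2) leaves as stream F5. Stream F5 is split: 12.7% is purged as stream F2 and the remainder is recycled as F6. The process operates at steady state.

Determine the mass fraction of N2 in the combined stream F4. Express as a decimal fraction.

N2 enters only via F10 and leaves only via the purge: 576×0.186 = 0.127×(N2 in F5), and the recovery unit passes all N2, so N2 in F4 = N2 in F5 = 843.59 kg/h.
VCM in F4: m_A = 576×0.814 + (1−0.127)·(1−0.544)·m_A, so m_A = 468.86/0.6019 = 778.96 kg/h.
F4 = 778.96 + 843.59 = 1622.5 kg/h.
N2 fraction in F4 = 843.59/1622.5 = 0.5199.

0.5199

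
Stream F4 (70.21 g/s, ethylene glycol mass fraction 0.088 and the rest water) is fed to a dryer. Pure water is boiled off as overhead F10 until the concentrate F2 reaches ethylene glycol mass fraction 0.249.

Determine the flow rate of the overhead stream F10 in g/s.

45.4 g/s

ethylene glycol is conserved: 70.21×0.088 = 6.1785 g/s all reports to the concentrate.
Concentrate = 6.1785/(target fraction) = 24.813 g/s.
Overhead = 70.21 − 24.813 = 45.397 g/s.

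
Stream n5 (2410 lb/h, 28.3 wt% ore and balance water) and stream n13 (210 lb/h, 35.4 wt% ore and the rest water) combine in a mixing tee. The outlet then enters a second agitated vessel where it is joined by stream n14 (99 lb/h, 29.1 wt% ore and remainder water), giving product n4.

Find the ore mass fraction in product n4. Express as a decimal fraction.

0.2888

Overall, product flow = 2719 lb/h.
ore in = 2410×0.283 + 210×0.354 + 99×0.291 = 785.18 lb/h.
ore fraction in n4 = 0.2888.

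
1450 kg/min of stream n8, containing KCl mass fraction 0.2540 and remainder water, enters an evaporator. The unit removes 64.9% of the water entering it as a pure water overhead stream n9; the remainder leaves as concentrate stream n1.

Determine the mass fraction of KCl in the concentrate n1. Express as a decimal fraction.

0.4924

KCl is not removed: 1450×0.254 = 368.3 kg/min of KCl enters n1.
water entering = 1450×0.746 = 1081.7 kg/min; overhead removed = 0.649×1081.7 = 702.02 kg/min.
Concentrate = 1450 − 702.02 = 747.98 kg/min.
Mass fraction = 368.3/747.98 = 0.4924.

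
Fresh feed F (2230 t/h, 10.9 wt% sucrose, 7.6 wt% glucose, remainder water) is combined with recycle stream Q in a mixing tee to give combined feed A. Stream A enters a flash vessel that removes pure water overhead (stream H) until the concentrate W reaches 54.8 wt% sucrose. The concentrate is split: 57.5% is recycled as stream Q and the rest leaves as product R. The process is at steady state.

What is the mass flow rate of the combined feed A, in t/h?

2830 t/h

Overall sucrose balance (none leaves overhead): sucrose in fresh feed = sucrose in product, i.e. 2230×0.109 = (1−0.575)·W·0.548.
W = 243.07/(0.548×0.425) = 1043.7 t/h.
Recycle Q = 0.575×1043.7 = 600.11 t/h.
Combined feed A = 2230 + 600.11 = 2830.1 t/h.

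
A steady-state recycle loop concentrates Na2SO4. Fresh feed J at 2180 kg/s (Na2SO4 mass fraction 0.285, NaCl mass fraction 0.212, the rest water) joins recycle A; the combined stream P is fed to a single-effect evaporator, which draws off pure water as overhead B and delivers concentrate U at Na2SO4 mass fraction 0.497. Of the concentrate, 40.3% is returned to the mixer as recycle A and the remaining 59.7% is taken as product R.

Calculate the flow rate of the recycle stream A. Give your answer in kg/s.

843.9 kg/s

Overall Na2SO4 balance (none leaves overhead): Na2SO4 in fresh feed = Na2SO4 in product, i.e. 2180×0.285 = (1−0.403)·U·0.497.
U = 621.3/(0.497×0.597) = 2094 kg/s.
Recycle A = 0.403×2094 = 843.87 kg/s.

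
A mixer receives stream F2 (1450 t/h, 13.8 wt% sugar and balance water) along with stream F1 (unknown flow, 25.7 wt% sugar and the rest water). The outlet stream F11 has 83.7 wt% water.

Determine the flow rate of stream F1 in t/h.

385.6 t/h

Let F1 be the unknown flow. Total out = 1450 + F1.
water balance: 1249.9 + 0.743·F1 = 0.837·(1450 + F1)
(0.743 − 0.837)·F1 = 0.837×1450 − 1249.9 = -36.25
F1 = -36.25 / -0.094 = 385.64 t/h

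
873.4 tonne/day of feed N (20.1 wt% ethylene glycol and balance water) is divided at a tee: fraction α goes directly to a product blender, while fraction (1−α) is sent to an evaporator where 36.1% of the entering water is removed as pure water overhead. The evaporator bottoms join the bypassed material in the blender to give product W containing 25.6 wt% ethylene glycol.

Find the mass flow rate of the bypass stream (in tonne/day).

222.8 tonne/day

All 873.4×0.201 = 175.55 tonne/day of ethylene glycol reaches W, so W = 175.55/0.256 = 685.76 tonne/day and vapour = 187.64 tonne/day.
The evaporator receives (1−α)·873.4 of feed at 0.799 water and removes 0.361 of that water:
0.361×0.799×(1−α)×873.4 = 187.64
(1−α) = 187.64/251.92 = 0.7448;  α = 0.2552.
Bypass flow = 0.2552×873.4 = 222.85 tonne/day.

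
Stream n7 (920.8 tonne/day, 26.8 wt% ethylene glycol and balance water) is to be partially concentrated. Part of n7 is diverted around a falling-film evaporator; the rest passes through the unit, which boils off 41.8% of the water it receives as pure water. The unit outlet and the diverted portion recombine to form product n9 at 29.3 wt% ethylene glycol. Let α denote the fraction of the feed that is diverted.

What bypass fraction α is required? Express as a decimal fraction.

0.721

All 920.8×0.268 = 246.77 tonne/day of ethylene glycol reaches n9, so n9 = 246.77/0.293 = 842.23 tonne/day and vapour = 78.567 tonne/day.
The evaporator receives (1−α)·920.8 of feed at 0.732 water and removes 0.418 of that water:
0.418×0.732×(1−α)×920.8 = 78.567
(1−α) = 78.567/281.74 = 0.2789;  α = 0.7211.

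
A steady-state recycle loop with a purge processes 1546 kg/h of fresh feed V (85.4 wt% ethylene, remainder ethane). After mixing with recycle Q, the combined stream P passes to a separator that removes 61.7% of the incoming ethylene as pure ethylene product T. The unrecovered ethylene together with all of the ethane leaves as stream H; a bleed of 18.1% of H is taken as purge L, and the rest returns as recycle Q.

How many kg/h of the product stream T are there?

ethylene in P: m_A = 1546×0.854 + (1−0.181)·(1−0.617)·m_A, so m_A = 1320.3/0.6863 = 1923.7 kg/h.
Product T = 0.617×1923.7 = 1186.9 kg/h.

1187 kg/h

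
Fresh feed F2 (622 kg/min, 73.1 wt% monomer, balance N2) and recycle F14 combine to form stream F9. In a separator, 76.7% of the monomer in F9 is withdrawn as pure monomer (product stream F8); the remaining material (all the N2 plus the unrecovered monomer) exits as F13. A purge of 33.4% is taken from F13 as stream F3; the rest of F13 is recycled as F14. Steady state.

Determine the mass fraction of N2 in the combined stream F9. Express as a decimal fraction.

0.4821

N2 enters only via F2 and leaves only via the purge: 622×0.269 = 0.334×(N2 in F13), and the separator passes all N2, so N2 in F9 = N2 in F13 = 500.95 kg/min.
monomer in F9: m_A = 622×0.731 + (1−0.334)·(1−0.767)·m_A, so m_A = 454.68/0.8448 = 538.2 kg/min.
F9 = 538.2 + 500.95 = 1039.2 kg/min.
N2 fraction in F9 = 500.95/1039.2 = 0.4821.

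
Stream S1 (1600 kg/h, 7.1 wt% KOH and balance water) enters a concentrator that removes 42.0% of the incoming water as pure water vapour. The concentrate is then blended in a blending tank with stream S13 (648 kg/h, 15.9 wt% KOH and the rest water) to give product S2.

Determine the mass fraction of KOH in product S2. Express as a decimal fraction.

Vapour removed = 0.420×0.929×1600 = 624.29 kg/h; concentrate = 975.71 kg/h.
KOH reaching the mixer = 113.6 (from concentrate) + 648×0.159 = 216.63 kg/h.
Product flow = 975.71 + 648 = 1623.7 kg/h; KOH fraction = 0.133.

0.133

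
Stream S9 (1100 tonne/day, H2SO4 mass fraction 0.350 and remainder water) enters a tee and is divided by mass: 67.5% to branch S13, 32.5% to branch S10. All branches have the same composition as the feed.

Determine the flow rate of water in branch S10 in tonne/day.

232.4 tonne/day

Branch S10 total = 0.325×1100 = 357.5 tonne/day.
water in S10 = 0.650×357.5 = 232.38 tonne/day.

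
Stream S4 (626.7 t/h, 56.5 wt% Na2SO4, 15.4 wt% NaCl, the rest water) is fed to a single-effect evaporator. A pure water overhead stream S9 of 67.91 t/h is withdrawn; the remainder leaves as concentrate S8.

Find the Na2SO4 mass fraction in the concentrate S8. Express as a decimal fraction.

Na2SO4 is not removed: 626.7×0.565 = 354.09 t/h of Na2SO4 enters S8.
Concentrate = 626.7 − 67.91 = 558.79 t/h.
Mass fraction = 354.09/558.79 = 0.6337.

0.6337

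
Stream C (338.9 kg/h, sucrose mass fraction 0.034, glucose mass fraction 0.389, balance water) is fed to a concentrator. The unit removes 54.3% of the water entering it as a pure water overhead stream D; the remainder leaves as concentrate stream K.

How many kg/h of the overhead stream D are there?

106.2 kg/h

water entering = 338.9×0.577 = 195.55 kg/h; overhead removed = 0.543×195.55 = 106.18 kg/h.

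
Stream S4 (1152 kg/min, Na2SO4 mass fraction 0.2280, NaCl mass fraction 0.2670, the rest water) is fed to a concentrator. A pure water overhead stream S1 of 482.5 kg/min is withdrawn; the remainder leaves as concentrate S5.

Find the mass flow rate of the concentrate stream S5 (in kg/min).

669.5 kg/min

Concentrate = 1152 − 482.5 = 669.5 kg/min.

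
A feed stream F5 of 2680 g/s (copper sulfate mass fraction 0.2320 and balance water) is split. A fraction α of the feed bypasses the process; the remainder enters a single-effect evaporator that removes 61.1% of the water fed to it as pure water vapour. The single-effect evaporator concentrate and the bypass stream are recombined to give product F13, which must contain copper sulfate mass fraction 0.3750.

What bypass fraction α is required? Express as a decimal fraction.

0.187

All 2680×0.232 = 621.76 g/s of copper sulfate reaches F13, so F13 = 621.76/0.375 = 1658 g/s and vapour = 1022 g/s.
The evaporator receives (1−α)·2680 of feed at 0.768 water and removes 0.611 of that water:
0.611×0.768×(1−α)×2680 = 1022
(1−α) = 1022/1257.6 = 0.8126;  α = 0.1874.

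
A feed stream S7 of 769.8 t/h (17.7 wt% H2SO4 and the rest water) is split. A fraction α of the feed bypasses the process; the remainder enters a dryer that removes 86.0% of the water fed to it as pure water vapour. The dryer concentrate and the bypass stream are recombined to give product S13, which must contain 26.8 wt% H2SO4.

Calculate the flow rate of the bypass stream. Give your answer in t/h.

All 769.8×0.177 = 136.25 t/h of H2SO4 reaches S13, so S13 = 136.25/0.268 = 508.41 t/h and vapour = 261.39 t/h.
The evaporator receives (1−α)·769.8 of feed at 0.823 water and removes 0.860 of that water:
0.860×0.823×(1−α)×769.8 = 261.39
(1−α) = 261.39/544.85 = 0.4797;  α = 0.5203.
Bypass flow = 0.5203×769.8 = 400.49 t/h.

400.5 t/h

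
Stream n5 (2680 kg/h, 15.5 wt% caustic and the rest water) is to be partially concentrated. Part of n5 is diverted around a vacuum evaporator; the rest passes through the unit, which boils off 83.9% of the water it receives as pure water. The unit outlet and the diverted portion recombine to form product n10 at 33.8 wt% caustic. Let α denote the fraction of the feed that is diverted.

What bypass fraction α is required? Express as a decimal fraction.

0.236

All 2680×0.155 = 415.4 kg/h of caustic reaches n10, so n10 = 415.4/0.338 = 1229 kg/h and vapour = 1451 kg/h.
The evaporator receives (1−α)·2680 of feed at 0.845 water and removes 0.839 of that water:
0.839×0.845×(1−α)×2680 = 1451
(1−α) = 1451/1900 = 0.7637;  α = 0.2363.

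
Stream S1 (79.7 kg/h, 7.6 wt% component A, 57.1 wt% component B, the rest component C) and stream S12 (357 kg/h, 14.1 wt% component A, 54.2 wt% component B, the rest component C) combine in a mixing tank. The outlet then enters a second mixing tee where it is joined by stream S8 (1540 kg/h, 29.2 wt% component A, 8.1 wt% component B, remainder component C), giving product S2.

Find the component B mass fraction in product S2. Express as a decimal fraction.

Overall, product flow = 1976.7 kg/h.
component B in = 79.7×0.571 + 357×0.542 + 1540×0.081 = 363.74 kg/h.
component B fraction in S2 = 0.184.

0.184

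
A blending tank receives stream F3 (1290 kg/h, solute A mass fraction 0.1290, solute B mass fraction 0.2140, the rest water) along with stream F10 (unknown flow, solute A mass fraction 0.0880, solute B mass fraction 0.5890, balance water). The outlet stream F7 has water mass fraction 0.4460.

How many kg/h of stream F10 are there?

2213 kg/h

Let F10 be the unknown flow. Total out = 1290 + F10.
water balance: 847.53 + 0.323·F10 = 0.446·(1290 + F10)
(0.323 − 0.446)·F10 = 0.446×1290 − 847.53 = -272.19
F10 = -272.19 / -0.123 = 2212.9 kg/h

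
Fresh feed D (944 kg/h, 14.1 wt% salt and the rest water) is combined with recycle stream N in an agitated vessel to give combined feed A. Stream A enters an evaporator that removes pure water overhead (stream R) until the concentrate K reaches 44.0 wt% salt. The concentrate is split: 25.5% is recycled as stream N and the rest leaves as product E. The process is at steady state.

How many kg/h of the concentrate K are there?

406.1 kg/h

Overall salt balance (none leaves overhead): salt in fresh feed = salt in product, i.e. 944×0.141 = (1−0.255)·K·0.440.
K = 133.1/(0.440×0.745) = 406.05 kg/h.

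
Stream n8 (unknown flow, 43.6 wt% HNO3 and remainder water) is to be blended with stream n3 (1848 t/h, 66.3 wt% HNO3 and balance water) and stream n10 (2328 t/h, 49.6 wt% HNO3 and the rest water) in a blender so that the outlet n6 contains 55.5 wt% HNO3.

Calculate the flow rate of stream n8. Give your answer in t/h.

Let n8 be the unknown flow. Total out = 4176 + n8.
HNO3 balance: 2379.9 + 0.436·n8 = 0.555·(4176 + n8)
(0.436 − 0.555)·n8 = 0.555×4176 − 2379.9 = -62.232
n8 = -62.232 / -0.119 = 522.96 t/h

523 t/h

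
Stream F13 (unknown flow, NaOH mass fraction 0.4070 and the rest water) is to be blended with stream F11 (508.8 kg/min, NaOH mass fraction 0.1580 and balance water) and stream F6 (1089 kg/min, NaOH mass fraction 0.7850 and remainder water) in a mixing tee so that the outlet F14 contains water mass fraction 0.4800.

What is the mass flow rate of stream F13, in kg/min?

Let F13 be the unknown flow. Total out = 1597.8 + F13.
water balance: 662.54 + 0.593·F13 = 0.480·(1597.8 + F13)
(0.593 − 0.480)·F13 = 0.480×1597.8 − 662.54 = 104.4
F13 = 104.4 / 0.113 = 923.89 kg/min

923.9 kg/min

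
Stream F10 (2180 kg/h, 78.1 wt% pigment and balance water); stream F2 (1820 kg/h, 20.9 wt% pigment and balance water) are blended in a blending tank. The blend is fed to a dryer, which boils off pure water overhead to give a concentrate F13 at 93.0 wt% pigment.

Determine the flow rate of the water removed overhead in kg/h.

pigment entering = 2180×0.781 + 1820×0.209 = 2083 kg/h.
All pigment reports to F13, so F13 = 2083/0.930 = 2239.7 kg/h.
Total feed = 4000 kg/h; overhead = 4000 − 2239.7 = 1760.3 kg/h.

1760 kg/h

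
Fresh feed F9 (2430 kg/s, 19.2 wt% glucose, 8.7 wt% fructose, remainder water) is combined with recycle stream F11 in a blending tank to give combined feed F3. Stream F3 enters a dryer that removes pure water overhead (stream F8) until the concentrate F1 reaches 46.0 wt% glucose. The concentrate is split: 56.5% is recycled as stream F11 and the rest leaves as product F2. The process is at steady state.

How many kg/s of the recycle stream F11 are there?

1317 kg/s

Overall glucose balance (none leaves overhead): glucose in fresh feed = glucose in product, i.e. 2430×0.192 = (1−0.565)·F1·0.460.
F1 = 466.56/(0.460×0.435) = 2331.6 kg/s.
Recycle F11 = 0.565×2331.6 = 1317.4 kg/s.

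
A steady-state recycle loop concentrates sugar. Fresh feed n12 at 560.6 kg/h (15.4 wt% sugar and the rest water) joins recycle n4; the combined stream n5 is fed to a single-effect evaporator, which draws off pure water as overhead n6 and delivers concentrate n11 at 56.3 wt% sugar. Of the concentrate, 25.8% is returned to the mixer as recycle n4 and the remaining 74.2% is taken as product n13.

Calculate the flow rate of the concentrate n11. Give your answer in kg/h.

Overall sugar balance (none leaves overhead): sugar in fresh feed = sugar in product, i.e. 560.6×0.154 = (1−0.258)·n11·0.563.
n11 = 86.332/(0.563×0.742) = 206.66 kg/h.

206.7 kg/h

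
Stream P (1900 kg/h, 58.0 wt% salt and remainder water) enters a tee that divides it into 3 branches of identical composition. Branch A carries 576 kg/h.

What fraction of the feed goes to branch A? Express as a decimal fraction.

0.303

Fraction to A = 576/1900 = 0.3032.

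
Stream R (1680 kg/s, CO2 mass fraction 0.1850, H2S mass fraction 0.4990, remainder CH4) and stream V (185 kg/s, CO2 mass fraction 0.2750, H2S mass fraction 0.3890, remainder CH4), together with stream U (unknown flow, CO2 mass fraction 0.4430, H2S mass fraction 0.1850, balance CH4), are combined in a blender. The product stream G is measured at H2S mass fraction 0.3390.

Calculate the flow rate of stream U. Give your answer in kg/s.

1806 kg/s

Let U be the unknown flow. Total out = 1865 + U.
H2S balance: 910.29 + 0.185·U = 0.339·(1865 + U)
(0.185 − 0.339)·U = 0.339×1865 − 910.29 = -278.05
U = -278.05 / -0.154 = 1805.5 kg/s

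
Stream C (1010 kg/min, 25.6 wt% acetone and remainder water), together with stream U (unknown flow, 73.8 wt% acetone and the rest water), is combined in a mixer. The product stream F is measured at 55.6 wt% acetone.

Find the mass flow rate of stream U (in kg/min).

Let U be the unknown flow. Total out = 1010 + U.
acetone balance: 258.56 + 0.738·U = 0.556·(1010 + U)
(0.738 − 0.556)·U = 0.556×1010 − 258.56 = 303
U = 303 / 0.182 = 1664.8 kg/min

1665 kg/min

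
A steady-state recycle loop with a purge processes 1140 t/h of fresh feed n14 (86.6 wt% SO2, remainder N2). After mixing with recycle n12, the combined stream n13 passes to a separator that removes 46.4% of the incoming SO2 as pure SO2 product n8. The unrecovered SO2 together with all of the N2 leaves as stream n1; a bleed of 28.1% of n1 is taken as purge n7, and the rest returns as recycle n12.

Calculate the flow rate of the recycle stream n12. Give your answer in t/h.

1010 t/h

N2 enters only via n14 and leaves only via the purge: 1140×0.134 = 0.281×(N2 in n1), and the separator passes all N2, so N2 in n13 = N2 in n1 = 543.63 t/h.
SO2 in n13: m_A = 1140×0.866 + (1−0.281)·(1−0.464)·m_A, so m_A = 987.24/0.6146 = 1606.3 t/h.
n1 = (1−0.464)×1606.3 + 543.63 = 1404.6 t/h.
Recycle n12 = (1−0.281)×1404.6 = 1009.9 t/h.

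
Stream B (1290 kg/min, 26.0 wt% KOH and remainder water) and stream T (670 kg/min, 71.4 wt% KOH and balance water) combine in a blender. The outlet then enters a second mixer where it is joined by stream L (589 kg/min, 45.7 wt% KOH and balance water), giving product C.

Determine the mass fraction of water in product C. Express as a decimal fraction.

0.575

Overall, product flow = 2549 kg/min.
water in = 1290×0.740 + 670×0.286 + 589×0.543 = 1466 kg/min.
water fraction in C = 0.575.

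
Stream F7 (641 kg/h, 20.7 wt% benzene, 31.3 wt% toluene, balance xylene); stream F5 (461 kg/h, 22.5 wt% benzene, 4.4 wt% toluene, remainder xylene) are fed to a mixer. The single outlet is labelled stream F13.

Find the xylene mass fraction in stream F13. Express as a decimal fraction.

Total flow out = 641 + 461 = 1102 kg/h.
xylene in = 641×0.480 + 461×0.731 = 644.67 kg/h.
xylene mass fraction in F13 = 644.67/1102 = 0.585.

0.585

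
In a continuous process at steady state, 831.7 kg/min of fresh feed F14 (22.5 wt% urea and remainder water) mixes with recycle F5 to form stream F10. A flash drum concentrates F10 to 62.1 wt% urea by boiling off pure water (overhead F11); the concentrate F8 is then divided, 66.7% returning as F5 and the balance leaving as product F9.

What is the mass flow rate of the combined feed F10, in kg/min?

Overall urea balance (none leaves overhead): urea in fresh feed = urea in product, i.e. 831.7×0.225 = (1−0.667)·F8·0.621.
F8 = 187.13/(0.621×0.333) = 904.93 kg/min.
Recycle F5 = 0.667×904.93 = 603.59 kg/min.
Combined feed F10 = 831.7 + 603.59 = 1435.3 kg/min.

1435 kg/min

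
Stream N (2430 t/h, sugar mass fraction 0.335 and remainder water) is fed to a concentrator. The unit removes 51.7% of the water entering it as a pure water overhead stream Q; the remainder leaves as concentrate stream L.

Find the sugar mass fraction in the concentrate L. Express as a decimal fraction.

sugar is not removed: 2430×0.335 = 814.05 t/h of sugar enters L.
water entering = 2430×0.665 = 1616 t/h; overhead removed = 0.517×1616 = 835.45 t/h.
Concentrate = 2430 − 835.45 = 1594.6 t/h.
Mass fraction = 814.05/1594.6 = 0.511.

0.511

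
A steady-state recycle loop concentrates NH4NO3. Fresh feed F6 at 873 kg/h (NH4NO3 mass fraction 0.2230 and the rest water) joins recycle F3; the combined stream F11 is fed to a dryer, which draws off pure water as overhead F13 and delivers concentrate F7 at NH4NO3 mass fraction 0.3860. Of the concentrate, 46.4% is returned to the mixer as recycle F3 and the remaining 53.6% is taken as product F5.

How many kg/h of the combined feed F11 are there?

Overall NH4NO3 balance (none leaves overhead): NH4NO3 in fresh feed = NH4NO3 in product, i.e. 873×0.223 = (1−0.464)·F7·0.386.
F7 = 194.68/(0.386×0.536) = 940.95 kg/h.
Recycle F3 = 0.464×940.95 = 436.6 kg/h.
Combined feed F11 = 873 + 436.6 = 1309.6 kg/h.

1310 kg/h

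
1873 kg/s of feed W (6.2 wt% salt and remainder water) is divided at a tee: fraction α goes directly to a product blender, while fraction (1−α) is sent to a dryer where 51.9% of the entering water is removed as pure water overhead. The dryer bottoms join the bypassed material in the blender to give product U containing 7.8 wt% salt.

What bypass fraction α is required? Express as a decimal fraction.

All 1873×0.062 = 116.13 kg/s of salt reaches U, so U = 116.13/0.078 = 1488.8 kg/s and vapour = 384.21 kg/s.
The evaporator receives (1−α)·1873 of feed at 0.938 water and removes 0.519 of that water:
0.519×0.938×(1−α)×1873 = 384.21
(1−α) = 384.21/911.82 = 0.4214;  α = 0.5786.

0.579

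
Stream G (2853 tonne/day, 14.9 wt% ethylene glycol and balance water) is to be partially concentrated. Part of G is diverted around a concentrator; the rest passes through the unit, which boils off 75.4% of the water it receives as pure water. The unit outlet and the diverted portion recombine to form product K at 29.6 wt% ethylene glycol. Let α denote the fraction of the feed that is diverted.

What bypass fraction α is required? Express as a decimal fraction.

0.226

All 2853×0.149 = 425.1 tonne/day of ethylene glycol reaches K, so K = 425.1/0.296 = 1436.1 tonne/day and vapour = 1416.9 tonne/day.
The evaporator receives (1−α)·2853 of feed at 0.851 water and removes 0.754 of that water:
0.754×0.851×(1−α)×2853 = 1416.9
(1−α) = 1416.9/1830.6 = 0.7740;  α = 0.2260.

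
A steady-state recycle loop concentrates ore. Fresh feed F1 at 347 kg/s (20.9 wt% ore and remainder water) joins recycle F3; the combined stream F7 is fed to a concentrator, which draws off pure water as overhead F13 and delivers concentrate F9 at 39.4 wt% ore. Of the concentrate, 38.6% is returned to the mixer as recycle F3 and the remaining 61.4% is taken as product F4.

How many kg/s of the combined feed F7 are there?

462.7 kg/s

Overall ore balance (none leaves overhead): ore in fresh feed = ore in product, i.e. 347×0.209 = (1−0.386)·F9·0.394.
F9 = 72.523/(0.394×0.614) = 299.79 kg/s.
Recycle F3 = 0.386×299.79 = 115.72 kg/s.
Combined feed F7 = 347 + 115.72 = 462.72 kg/s.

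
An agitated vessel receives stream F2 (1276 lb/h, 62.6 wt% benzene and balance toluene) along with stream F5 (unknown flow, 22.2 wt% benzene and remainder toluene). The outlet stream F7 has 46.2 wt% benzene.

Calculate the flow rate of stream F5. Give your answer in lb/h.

871.9 lb/h

Let F5 be the unknown flow. Total out = 1276 + F5.
benzene balance: 798.78 + 0.222·F5 = 0.462·(1276 + F5)
(0.222 − 0.462)·F5 = 0.462×1276 − 798.78 = -209.26
F5 = -209.26 / -0.240 = 871.93 lb/h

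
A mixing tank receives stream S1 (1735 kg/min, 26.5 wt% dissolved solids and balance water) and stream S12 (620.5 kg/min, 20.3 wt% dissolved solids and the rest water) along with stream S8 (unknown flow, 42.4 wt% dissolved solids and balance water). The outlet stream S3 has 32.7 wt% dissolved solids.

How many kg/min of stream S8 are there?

Let S8 be the unknown flow. Total out = 2355.5 + S8.
dissolved solids balance: 585.74 + 0.424·S8 = 0.327·(2355.5 + S8)
(0.424 − 0.327)·S8 = 0.327×2355.5 − 585.74 = 184.51
S8 = 184.51 / 0.097 = 1902.2 kg/min

1902 kg/min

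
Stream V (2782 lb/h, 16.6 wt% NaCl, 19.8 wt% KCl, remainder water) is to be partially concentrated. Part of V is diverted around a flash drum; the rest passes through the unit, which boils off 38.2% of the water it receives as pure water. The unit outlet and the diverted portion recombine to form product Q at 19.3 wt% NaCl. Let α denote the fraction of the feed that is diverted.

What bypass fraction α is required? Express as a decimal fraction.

0.424

All 2782×0.166 = 461.81 lb/h of NaCl reaches Q, so Q = 461.81/0.193 = 2392.8 lb/h and vapour = 389.19 lb/h.
The evaporator receives (1−α)·2782 of feed at 0.636 water and removes 0.382 of that water:
0.382×0.636×(1−α)×2782 = 389.19
(1−α) = 389.19/675.89 = 0.5758;  α = 0.4242.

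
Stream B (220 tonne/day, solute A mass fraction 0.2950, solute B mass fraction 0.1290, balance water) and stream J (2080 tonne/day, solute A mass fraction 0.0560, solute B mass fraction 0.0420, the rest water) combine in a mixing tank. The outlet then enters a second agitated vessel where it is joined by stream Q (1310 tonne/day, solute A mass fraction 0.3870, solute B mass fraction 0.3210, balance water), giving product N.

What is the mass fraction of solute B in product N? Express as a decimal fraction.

Overall, product flow = 3610 tonne/day.
solute B in = 220×0.129 + 2080×0.042 + 1310×0.321 = 536.25 tonne/day.
solute B fraction in N = 0.1485.

0.1485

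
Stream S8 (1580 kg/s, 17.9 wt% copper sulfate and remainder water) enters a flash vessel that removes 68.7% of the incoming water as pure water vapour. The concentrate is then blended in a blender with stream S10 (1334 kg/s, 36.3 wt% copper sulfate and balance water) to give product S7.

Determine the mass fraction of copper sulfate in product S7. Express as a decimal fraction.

Vapour removed = 0.687×0.821×1580 = 891.16 kg/s; concentrate = 688.84 kg/s.
copper sulfate reaching the mixer = 282.82 (from concentrate) + 1334×0.363 = 767.06 kg/s.
Product flow = 688.84 + 1334 = 2022.8 kg/s; copper sulfate fraction = 0.379.

0.379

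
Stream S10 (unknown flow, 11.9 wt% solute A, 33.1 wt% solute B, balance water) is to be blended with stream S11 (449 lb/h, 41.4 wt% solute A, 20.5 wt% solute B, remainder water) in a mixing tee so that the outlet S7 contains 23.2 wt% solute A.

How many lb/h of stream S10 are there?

Let S10 be the unknown flow. Total out = 449 + S10.
solute A balance: 185.89 + 0.119·S10 = 0.232·(449 + S10)
(0.119 − 0.232)·S10 = 0.232×449 − 185.89 = -81.718
S10 = -81.718 / -0.113 = 723.17 lb/h

723.2 lb/h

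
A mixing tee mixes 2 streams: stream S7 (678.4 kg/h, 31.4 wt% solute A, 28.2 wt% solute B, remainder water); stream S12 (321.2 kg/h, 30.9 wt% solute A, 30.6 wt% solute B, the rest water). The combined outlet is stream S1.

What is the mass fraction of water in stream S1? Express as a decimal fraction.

0.3979

Total flow out = 678.4 + 321.2 = 999.6 kg/h.
water in = 678.4×0.404 + 321.2×0.385 = 397.74 kg/h.
water mass fraction in S1 = 397.74/999.6 = 0.3979.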